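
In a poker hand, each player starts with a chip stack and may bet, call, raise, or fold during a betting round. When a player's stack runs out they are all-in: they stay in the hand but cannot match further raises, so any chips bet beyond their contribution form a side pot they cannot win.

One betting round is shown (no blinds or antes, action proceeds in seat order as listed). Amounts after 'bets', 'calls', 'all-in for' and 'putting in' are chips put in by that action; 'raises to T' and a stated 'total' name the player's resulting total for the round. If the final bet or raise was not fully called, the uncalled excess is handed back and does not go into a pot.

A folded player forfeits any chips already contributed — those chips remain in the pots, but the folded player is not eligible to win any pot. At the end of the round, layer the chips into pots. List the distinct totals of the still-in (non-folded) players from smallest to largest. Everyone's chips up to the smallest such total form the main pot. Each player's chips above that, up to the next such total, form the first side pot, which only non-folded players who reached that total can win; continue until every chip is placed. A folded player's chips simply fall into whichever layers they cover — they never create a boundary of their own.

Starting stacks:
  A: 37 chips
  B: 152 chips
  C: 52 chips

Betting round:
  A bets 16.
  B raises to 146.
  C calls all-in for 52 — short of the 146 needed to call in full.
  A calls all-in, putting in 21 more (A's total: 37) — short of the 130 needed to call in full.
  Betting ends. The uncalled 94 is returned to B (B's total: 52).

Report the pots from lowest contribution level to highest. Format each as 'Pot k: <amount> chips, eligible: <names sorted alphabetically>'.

Pot 1: 111 chips, eligible: A, B, C
Pot 2: 30 chips, eligible: B, C

Derivation:
Contributions (after 94 returned to B): A=37, B=52, C=52
Pot levels (distinct totals of non-folded players): 37, 52
Layer 1-37: 37 each from A, B, C = 37*3 = 111 chips; eligible A, B, C
Layer 38-52: 15 each from B, C = 15*2 = 30 chips; eligible B, C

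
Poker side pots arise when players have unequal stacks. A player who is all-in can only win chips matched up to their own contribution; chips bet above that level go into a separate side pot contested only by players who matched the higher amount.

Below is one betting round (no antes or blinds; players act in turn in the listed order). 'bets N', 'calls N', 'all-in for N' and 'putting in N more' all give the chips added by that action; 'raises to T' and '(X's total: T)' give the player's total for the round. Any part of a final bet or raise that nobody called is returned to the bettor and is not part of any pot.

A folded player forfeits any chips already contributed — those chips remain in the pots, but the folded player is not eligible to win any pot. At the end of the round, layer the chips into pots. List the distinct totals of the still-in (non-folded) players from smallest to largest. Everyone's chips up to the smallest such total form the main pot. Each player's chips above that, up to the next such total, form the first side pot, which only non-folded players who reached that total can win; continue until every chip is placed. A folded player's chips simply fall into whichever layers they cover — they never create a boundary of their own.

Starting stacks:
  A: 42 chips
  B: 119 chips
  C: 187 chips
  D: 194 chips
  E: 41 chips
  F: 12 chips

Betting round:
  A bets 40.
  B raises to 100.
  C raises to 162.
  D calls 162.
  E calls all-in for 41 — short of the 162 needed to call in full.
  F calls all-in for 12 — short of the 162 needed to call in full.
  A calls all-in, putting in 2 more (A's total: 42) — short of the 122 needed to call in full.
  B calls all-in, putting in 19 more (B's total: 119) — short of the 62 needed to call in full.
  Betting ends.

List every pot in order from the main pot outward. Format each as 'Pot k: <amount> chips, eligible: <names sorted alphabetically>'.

Pot 1: 72 chips, eligible: A, B, C, D, E, F
Pot 2: 145 chips, eligible: A, B, C, D, E
Pot 3: 4 chips, eligible: A, B, C, D
Pot 4: 231 chips, eligible: B, C, D
Pot 5: 86 chips, eligible: C, D

Derivation:
Contributions: A=42, B=119, C=162, D=162, E=41, F=12
Pot levels (distinct totals of non-folded players): 12, 41, 42, 119, 162
Layer 1-12: 12 each from A, B, C, D, E, F = 12*6 = 72 chips; eligible A, B, C, D, E, F
Layer 13-41: 29 each from A, B, C, D, E = 29*5 = 145 chips; eligible A, B, C, D, E
Layer 42-42: 1 each from A, B, C, D = 1*4 = 4 chips; eligible A, B, C, D
Layer 43-119: 77 each from B, C, D = 77*3 = 231 chips; eligible B, C, D
Layer 120-162: 43 each from C, D = 43*2 = 86 chips; eligible C, D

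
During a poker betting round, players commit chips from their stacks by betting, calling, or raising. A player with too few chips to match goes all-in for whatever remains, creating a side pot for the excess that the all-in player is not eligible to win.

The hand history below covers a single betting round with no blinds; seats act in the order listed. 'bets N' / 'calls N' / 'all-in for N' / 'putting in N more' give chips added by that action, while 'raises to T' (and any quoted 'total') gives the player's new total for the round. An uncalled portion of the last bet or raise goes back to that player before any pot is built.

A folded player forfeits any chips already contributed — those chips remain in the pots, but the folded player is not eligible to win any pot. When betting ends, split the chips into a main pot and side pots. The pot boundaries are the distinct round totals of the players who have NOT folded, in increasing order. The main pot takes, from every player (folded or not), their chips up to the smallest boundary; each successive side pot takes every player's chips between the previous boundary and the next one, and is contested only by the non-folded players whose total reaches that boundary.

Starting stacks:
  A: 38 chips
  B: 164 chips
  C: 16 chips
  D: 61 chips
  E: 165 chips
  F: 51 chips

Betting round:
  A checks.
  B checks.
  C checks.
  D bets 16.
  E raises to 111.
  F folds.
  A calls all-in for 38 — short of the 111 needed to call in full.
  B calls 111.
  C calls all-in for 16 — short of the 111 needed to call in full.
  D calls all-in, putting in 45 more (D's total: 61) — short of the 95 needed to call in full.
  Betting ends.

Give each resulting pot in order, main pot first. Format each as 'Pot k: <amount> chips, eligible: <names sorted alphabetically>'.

Pot 1: 80 chips, eligible: A, B, C, D, E
Pot 2: 88 chips, eligible: A, B, D, E
Pot 3: 69 chips, eligible: B, D, E
Pot 4: 100 chips, eligible: B, E

Derivation:
Contributions: A=38, B=111, C=16, D=61, E=111
Folded: F
Pot levels (distinct totals of non-folded players): 16, 38, 61, 111
Layer 1-16: 16 each from A, B, C, D, E = 16*5 = 80 chips; eligible A, B, C, D, E
Layer 17-38: 22 each from A, B, D, E = 22*4 = 88 chips; eligible A, B, D, E
Layer 39-61: 23 each from B, D, E = 23*3 = 69 chips; eligible B, D, E
Layer 62-111: 50 each from B, E = 50*2 = 100 chips; eligible B, E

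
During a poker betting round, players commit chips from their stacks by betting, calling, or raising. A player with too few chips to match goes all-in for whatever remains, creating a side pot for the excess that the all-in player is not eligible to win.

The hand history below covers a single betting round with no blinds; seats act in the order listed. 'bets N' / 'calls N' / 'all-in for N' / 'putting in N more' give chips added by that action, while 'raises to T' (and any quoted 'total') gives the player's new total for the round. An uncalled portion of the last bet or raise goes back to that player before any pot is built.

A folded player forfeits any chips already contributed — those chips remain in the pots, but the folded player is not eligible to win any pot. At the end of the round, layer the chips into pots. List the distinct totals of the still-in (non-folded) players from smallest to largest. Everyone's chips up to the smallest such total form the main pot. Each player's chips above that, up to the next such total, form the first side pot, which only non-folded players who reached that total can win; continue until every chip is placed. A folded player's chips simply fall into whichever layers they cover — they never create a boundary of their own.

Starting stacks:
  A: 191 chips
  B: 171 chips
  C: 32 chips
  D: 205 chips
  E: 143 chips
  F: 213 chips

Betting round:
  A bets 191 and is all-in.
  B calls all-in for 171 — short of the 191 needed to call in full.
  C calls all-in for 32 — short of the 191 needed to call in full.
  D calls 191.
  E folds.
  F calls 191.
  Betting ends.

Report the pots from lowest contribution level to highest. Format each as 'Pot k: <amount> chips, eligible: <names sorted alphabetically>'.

Contributions: A=191, B=171, C=32, D=191, F=191
Folded: E
Pot levels (distinct totals of non-folded players): 32, 171, 191
Layer 1-32: 32 each from A, B, C, D, F = 32*5 = 160 chips; eligible A, B, C, D, F
Layer 33-171: 139 each from A, B, D, F = 139*4 = 556 chips; eligible A, B, D, F
Layer 172-191: 20 each from A, D, F = 20*3 = 60 chips; eligible A, D, F

Pot 1: 160 chips, eligible: A, B, C, D, F
Pot 2: 556 chips, eligible: A, B, D, F
Pot 3: 60 chips, eligible: A, D, F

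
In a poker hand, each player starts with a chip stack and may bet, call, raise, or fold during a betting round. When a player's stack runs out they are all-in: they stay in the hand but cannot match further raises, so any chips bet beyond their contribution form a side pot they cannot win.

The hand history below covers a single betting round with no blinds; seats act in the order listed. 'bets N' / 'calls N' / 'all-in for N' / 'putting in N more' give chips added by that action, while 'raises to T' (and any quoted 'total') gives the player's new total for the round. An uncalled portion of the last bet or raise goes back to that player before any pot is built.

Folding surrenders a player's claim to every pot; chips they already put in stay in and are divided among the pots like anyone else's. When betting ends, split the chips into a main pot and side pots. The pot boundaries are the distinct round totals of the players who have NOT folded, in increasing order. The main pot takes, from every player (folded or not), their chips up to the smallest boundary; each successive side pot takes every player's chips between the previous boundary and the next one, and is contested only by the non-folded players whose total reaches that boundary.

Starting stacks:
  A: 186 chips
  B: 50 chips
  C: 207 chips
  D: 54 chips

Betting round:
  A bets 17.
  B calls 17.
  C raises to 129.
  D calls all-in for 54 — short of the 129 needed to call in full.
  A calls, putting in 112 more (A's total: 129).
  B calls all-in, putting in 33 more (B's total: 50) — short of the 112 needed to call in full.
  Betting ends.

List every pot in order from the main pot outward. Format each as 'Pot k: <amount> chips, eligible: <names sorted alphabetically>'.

Contributions: A=129, B=50, C=129, D=54
Pot levels (distinct totals of non-folded players): 50, 54, 129
Layer 1-50: 50 each from A, B, C, D = 50*4 = 200 chips; eligible A, B, C, D
Layer 51-54: 4 each from A, C, D = 4*3 = 12 chips; eligible A, C, D
Layer 55-129: 75 each from A, C = 75*2 = 150 chips; eligible A, C

Pot 1: 200 chips, eligible: A, B, C, D
Pot 2: 12 chips, eligible: A, C, D
Pot 3: 150 chips, eligible: A, C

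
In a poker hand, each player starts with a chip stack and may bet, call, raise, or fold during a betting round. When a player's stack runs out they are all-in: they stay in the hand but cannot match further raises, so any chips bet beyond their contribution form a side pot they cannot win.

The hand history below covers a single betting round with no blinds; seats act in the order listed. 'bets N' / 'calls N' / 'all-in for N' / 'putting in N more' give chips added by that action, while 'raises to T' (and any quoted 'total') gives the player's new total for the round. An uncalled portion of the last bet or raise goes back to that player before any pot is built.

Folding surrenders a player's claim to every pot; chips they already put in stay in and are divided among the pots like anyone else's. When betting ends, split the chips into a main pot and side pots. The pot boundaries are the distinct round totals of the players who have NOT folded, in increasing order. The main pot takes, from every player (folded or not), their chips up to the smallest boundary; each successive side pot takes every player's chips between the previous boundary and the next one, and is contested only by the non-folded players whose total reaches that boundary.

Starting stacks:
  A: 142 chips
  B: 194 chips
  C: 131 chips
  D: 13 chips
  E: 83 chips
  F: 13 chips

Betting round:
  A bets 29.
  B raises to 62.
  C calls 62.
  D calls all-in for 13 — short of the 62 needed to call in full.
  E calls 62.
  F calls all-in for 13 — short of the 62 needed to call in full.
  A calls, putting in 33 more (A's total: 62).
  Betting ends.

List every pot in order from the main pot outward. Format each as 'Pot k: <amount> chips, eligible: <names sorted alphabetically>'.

Contributions: A=62, B=62, C=62, D=13, E=62, F=13
Pot levels (distinct totals of non-folded players): 13, 62
Layer 1-13: 13 each from A, B, C, D, E, F = 13*6 = 78 chips; eligible A, B, C, D, E, F
Layer 14-62: 49 each from A, B, C, E = 49*4 = 196 chips; eligible A, B, C, E

Pot 1: 78 chips, eligible: A, B, C, D, E, F
Pot 2: 196 chips, eligible: A, B, C, E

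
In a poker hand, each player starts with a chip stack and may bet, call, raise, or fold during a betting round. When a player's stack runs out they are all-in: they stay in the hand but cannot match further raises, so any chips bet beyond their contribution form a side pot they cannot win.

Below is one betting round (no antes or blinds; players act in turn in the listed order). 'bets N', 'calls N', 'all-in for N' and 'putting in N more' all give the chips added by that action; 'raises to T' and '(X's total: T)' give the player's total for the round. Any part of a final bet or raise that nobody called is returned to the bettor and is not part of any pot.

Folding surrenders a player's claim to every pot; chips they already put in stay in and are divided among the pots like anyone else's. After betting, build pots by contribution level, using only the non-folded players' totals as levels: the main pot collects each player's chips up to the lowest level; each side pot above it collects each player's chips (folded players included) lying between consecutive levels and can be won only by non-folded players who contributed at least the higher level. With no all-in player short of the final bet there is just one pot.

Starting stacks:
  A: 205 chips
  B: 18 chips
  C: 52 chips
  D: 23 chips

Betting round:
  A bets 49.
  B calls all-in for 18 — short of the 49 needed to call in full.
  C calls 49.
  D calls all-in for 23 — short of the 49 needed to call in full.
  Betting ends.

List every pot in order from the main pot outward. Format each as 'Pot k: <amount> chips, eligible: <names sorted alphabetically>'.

Pot 1: 72 chips, eligible: A, B, C, D
Pot 2: 15 chips, eligible: A, C, D
Pot 3: 52 chips, eligible: A, C

Derivation:
Contributions: A=49, B=18, C=49, D=23
Pot levels (distinct totals of non-folded players): 18, 23, 49
Layer 1-18: 18 each from A, B, C, D = 18*4 = 72 chips; eligible A, B, C, D
Layer 19-23: 5 each from A, C, D = 5*3 = 15 chips; eligible A, C, D
Layer 24-49: 26 each from A, C = 26*2 = 52 chips; eligible A, C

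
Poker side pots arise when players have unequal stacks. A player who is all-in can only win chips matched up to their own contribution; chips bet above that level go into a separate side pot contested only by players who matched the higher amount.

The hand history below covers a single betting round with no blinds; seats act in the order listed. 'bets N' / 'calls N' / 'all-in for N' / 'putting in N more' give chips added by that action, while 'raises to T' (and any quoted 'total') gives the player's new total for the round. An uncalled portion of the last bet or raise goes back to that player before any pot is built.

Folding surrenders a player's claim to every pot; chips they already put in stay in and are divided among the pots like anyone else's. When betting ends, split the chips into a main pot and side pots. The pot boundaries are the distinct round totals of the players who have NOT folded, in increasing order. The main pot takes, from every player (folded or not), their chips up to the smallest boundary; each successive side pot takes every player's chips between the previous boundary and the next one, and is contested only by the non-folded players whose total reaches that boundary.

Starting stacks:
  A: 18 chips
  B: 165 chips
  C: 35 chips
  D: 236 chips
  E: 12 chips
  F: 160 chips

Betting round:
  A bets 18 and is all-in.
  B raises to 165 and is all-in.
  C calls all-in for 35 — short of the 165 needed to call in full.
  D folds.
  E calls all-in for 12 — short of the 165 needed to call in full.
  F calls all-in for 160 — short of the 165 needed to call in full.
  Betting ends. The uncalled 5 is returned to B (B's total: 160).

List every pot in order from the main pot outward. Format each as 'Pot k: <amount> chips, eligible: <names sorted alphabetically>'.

Contributions (after 5 returned to B): A=18, B=160, C=35, E=12, F=160
Folded: D
Pot levels (distinct totals of non-folded players): 12, 18, 35, 160
Layer 1-12: 12 each from A, B, C, E, F = 12*5 = 60 chips; eligible A, B, C, E, F
Layer 13-18: 6 each from A, B, C, F = 6*4 = 24 chips; eligible A, B, C, F
Layer 19-35: 17 each from B, C, F = 17*3 = 51 chips; eligible B, C, F
Layer 36-160: 125 each from B, F = 125*2 = 250 chips; eligible B, F

Pot 1: 60 chips, eligible: A, B, C, E, F
Pot 2: 24 chips, eligible: A, B, C, F
Pot 3: 51 chips, eligible: B, C, F
Pot 4: 250 chips, eligible: B, F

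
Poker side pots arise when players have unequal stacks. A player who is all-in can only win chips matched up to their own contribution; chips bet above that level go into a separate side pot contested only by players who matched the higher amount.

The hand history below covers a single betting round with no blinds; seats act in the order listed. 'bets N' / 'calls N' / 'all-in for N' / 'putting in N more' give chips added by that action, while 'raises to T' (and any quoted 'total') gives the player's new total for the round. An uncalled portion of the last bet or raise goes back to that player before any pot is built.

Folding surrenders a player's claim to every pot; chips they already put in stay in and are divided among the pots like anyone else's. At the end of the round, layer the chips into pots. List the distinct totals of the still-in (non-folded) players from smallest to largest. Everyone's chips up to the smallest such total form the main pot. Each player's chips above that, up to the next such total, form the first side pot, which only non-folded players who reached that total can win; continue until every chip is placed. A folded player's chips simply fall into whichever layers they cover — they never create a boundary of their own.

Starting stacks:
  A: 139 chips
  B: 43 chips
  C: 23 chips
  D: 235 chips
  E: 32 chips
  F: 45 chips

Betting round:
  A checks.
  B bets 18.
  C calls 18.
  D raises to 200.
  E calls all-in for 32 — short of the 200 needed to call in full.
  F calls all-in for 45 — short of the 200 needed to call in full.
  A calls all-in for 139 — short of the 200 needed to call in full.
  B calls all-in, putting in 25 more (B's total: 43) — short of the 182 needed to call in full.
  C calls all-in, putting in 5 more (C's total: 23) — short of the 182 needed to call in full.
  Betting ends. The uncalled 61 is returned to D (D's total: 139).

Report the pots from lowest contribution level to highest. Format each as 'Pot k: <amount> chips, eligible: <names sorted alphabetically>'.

Pot 1: 138 chips, eligible: A, B, C, D, E, F
Pot 2: 45 chips, eligible: A, B, D, E, F
Pot 3: 44 chips, eligible: A, B, D, F
Pot 4: 6 chips, eligible: A, D, F
Pot 5: 188 chips, eligible: A, D

Derivation:
Contributions (after 61 returned to D): A=139, B=43, C=23, D=139, E=32, F=45
Pot levels (distinct totals of non-folded players): 23, 32, 43, 45, 139
Layer 1-23: 23 each from A, B, C, D, E, F = 23*6 = 138 chips; eligible A, B, C, D, E, F
Layer 24-32: 9 each from A, B, D, E, F = 9*5 = 45 chips; eligible A, B, D, E, F
Layer 33-43: 11 each from A, B, D, F = 11*4 = 44 chips; eligible A, B, D, F
Layer 44-45: 2 each from A, D, F = 2*3 = 6 chips; eligible A, D, F
Layer 46-139: 94 each from A, D = 94*2 = 188 chips; eligible A, D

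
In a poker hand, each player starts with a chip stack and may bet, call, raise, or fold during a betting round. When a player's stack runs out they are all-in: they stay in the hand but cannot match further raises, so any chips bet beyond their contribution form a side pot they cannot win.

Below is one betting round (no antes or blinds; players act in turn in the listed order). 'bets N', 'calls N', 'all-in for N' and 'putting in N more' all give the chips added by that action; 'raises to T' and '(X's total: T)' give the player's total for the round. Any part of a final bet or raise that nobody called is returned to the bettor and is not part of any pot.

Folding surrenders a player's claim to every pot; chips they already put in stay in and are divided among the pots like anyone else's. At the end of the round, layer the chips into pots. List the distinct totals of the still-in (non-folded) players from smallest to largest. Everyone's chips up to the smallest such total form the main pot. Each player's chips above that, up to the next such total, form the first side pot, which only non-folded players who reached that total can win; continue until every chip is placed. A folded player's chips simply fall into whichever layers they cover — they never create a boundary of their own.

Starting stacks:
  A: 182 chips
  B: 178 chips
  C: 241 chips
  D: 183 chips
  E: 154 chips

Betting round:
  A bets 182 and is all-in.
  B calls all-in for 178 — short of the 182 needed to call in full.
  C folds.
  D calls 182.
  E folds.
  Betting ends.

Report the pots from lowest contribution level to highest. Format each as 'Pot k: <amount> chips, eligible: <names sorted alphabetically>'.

Pot 1: 534 chips, eligible: A, B, D
Pot 2: 8 chips, eligible: A, D

Derivation:
Contributions: A=182, B=178, D=182
Folded: C, E
Pot levels (distinct totals of non-folded players): 178, 182
Layer 1-178: 178 each from A, B, D = 178*3 = 534 chips; eligible A, B, D
Layer 179-182: 4 each from A, D = 4*2 = 8 chips; eligible A, D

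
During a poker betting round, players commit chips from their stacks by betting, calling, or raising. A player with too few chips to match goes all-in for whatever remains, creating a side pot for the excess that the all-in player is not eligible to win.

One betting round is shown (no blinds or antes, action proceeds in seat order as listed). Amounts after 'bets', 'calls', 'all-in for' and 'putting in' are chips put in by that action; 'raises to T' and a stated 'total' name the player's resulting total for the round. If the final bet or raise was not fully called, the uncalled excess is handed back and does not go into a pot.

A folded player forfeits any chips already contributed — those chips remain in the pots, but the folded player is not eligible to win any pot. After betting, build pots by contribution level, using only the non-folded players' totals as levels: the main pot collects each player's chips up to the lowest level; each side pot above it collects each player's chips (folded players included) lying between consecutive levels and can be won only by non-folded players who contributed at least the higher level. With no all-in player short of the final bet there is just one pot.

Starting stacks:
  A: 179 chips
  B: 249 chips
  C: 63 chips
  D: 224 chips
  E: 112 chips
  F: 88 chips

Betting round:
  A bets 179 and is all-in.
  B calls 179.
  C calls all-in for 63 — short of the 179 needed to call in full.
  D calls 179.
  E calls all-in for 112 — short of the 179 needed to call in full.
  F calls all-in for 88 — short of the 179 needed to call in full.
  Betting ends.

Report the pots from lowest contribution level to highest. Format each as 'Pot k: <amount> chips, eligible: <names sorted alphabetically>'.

Contributions: A=179, B=179, C=63, D=179, E=112, F=88
Pot levels (distinct totals of non-folded players): 63, 88, 112, 179
Layer 1-63: 63 each from A, B, C, D, E, F = 63*6 = 378 chips; eligible A, B, C, D, E, F
Layer 64-88: 25 each from A, B, D, E, F = 25*5 = 125 chips; eligible A, B, D, E, F
Layer 89-112: 24 each from A, B, D, E = 24*4 = 96 chips; eligible A, B, D, E
Layer 113-179: 67 each from A, B, D = 67*3 = 201 chips; eligible A, B, D

Pot 1: 378 chips, eligible: A, B, C, D, E, F
Pot 2: 125 chips, eligible: A, B, D, E, F
Pot 3: 96 chips, eligible: A, B, D, E
Pot 4: 201 chips, eligible: A, B, D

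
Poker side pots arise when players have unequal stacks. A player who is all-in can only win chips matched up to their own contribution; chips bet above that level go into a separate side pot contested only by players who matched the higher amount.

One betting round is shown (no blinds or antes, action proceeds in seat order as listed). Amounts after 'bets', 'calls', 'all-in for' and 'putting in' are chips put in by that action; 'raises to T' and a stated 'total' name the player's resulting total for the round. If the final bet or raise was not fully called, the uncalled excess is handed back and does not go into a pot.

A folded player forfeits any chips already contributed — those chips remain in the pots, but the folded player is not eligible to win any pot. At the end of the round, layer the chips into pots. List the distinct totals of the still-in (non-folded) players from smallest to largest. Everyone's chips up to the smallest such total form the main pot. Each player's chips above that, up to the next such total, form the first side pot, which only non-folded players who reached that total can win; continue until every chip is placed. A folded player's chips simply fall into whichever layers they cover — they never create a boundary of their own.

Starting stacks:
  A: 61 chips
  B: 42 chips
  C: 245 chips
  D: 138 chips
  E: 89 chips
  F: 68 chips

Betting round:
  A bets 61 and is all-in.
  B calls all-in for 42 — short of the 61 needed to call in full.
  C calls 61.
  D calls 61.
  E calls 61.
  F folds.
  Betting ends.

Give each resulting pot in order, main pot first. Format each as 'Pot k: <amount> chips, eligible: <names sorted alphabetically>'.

Contributions: A=61, B=42, C=61, D=61, E=61
Folded: F
Pot levels (distinct totals of non-folded players): 42, 61
Layer 1-42: 42 each from A, B, C, D, E = 42*5 = 210 chips; eligible A, B, C, D, E
Layer 43-61: 19 each from A, C, D, E = 19*4 = 76 chips; eligible A, C, D, E

Pot 1: 210 chips, eligible: A, B, C, D, E
Pot 2: 76 chips, eligible: A, C, D, E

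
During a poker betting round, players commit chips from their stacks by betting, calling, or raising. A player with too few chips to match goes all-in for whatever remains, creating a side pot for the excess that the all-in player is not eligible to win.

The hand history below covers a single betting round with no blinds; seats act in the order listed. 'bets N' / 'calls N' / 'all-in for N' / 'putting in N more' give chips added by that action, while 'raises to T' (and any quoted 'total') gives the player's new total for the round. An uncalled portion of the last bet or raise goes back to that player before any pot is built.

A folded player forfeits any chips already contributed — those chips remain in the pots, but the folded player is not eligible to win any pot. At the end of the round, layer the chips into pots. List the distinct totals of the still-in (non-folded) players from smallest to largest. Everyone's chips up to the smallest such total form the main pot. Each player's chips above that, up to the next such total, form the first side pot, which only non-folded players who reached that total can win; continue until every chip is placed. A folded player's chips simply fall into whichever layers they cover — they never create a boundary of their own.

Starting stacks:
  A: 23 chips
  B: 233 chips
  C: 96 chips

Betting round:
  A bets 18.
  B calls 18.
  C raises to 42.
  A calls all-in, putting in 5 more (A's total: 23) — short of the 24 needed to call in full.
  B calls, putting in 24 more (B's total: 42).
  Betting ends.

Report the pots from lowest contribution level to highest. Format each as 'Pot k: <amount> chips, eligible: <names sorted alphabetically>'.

Contributions: A=23, B=42, C=42
Pot levels (distinct totals of non-folded players): 23, 42
Layer 1-23: 23 each from A, B, C = 23*3 = 69 chips; eligible A, B, C
Layer 24-42: 19 each from B, C = 19*2 = 38 chips; eligible B, C

Pot 1: 69 chips, eligible: A, B, C
Pot 2: 38 chips, eligible: B, C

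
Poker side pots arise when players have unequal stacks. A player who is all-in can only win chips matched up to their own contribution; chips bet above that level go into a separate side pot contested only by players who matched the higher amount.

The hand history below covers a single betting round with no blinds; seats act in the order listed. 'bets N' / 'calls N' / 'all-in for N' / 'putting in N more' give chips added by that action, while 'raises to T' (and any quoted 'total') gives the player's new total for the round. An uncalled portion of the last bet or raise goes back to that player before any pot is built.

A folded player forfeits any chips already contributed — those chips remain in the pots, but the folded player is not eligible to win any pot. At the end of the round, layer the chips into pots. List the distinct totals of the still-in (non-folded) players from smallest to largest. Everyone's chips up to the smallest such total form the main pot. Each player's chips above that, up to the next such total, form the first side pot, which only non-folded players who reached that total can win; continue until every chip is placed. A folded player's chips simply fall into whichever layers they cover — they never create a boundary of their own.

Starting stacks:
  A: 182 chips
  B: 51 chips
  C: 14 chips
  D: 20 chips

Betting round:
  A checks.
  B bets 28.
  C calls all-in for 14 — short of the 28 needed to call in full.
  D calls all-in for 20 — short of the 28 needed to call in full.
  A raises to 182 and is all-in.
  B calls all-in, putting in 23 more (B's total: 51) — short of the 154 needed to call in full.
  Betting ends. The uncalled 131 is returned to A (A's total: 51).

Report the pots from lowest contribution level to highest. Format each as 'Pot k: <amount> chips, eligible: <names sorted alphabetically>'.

Pot 1: 56 chips, eligible: A, B, C, D
Pot 2: 18 chips, eligible: A, B, D
Pot 3: 62 chips, eligible: A, B

Derivation:
Contributions (after 131 returned to A): A=51, B=51, C=14, D=20
Pot levels (distinct totals of non-folded players): 14, 20, 51
Layer 1-14: 14 each from A, B, C, D = 14*4 = 56 chips; eligible A, B, C, D
Layer 15-20: 6 each from A, B, D = 6*3 = 18 chips; eligible A, B, D
Layer 21-51: 31 each from A, B = 31*2 = 62 chips; eligible A, B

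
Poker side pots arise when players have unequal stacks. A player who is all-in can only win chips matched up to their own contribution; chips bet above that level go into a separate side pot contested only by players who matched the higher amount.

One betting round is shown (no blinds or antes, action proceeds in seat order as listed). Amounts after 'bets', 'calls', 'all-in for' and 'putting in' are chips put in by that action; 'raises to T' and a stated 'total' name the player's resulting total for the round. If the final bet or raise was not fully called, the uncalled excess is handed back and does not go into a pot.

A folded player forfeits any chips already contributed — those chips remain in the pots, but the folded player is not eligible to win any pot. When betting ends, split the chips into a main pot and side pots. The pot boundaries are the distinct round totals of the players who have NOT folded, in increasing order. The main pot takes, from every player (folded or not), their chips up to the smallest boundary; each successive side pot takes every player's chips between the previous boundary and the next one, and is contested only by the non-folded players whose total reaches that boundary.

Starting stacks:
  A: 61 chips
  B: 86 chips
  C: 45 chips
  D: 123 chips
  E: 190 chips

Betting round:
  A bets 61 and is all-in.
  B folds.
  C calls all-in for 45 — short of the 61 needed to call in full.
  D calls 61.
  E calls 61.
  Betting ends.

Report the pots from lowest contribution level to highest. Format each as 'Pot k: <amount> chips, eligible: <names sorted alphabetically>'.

Contributions: A=61, C=45, D=61, E=61
Folded: B
Pot levels (distinct totals of non-folded players): 45, 61
Layer 1-45: 45 each from A, C, D, E = 45*4 = 180 chips; eligible A, C, D, E
Layer 46-61: 16 each from A, D, E = 16*3 = 48 chips; eligible A, D, E

Pot 1: 180 chips, eligible: A, C, D, E
Pot 2: 48 chips, eligible: A, D, E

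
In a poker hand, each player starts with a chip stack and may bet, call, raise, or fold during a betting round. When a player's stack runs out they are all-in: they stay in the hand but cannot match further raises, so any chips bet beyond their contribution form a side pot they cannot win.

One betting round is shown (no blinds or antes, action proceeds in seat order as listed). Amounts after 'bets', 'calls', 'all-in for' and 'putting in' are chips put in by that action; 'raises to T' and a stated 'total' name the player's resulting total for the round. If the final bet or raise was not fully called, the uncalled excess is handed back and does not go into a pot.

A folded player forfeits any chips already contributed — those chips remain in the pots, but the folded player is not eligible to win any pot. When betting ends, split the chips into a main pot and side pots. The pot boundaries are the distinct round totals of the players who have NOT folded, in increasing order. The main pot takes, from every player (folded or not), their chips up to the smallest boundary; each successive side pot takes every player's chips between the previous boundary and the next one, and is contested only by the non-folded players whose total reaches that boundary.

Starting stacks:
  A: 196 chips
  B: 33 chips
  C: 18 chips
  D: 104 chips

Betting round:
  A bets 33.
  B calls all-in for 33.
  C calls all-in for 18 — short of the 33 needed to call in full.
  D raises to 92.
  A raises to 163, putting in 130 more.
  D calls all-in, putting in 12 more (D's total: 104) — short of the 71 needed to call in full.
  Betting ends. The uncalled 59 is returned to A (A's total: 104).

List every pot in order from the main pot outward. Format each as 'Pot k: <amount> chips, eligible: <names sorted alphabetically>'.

Contributions (after 59 returned to A): A=104, B=33, C=18, D=104
Pot levels (distinct totals of non-folded players): 18, 33, 104
Layer 1-18: 18 each from A, B, C, D = 18*4 = 72 chips; eligible A, B, C, D
Layer 19-33: 15 each from A, B, D = 15*3 = 45 chips; eligible A, B, D
Layer 34-104: 71 each from A, D = 71*2 = 142 chips; eligible A, D

Pot 1: 72 chips, eligible: A, B, C, D
Pot 2: 45 chips, eligible: A, B, D
Pot 3: 142 chips, eligible: A, D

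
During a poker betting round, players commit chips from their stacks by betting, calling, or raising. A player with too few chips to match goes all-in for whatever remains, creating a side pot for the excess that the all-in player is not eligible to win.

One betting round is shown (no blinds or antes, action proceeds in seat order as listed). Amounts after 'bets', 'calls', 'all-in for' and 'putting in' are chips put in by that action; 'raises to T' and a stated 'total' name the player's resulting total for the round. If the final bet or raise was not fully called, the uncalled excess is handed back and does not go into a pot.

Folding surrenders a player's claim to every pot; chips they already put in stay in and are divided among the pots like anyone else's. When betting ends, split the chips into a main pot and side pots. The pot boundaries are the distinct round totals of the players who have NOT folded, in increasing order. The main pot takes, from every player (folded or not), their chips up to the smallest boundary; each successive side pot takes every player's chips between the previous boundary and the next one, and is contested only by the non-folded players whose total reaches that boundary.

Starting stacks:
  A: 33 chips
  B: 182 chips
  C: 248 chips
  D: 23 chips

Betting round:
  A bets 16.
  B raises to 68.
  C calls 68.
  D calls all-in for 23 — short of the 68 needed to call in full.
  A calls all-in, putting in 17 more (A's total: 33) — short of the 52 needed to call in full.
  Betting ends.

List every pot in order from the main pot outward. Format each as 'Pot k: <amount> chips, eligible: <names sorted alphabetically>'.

Contributions: A=33, B=68, C=68, D=23
Pot levels (distinct totals of non-folded players): 23, 33, 68
Layer 1-23: 23 each from A, B, C, D = 23*4 = 92 chips; eligible A, B, C, D
Layer 24-33: 10 each from A, B, C = 10*3 = 30 chips; eligible A, B, C
Layer 34-68: 35 each from B, C = 35*2 = 70 chips; eligible B, C

Pot 1: 92 chips, eligible: A, B, C, D
Pot 2: 30 chips, eligible: A, B, C
Pot 3: 70 chips, eligible: B, C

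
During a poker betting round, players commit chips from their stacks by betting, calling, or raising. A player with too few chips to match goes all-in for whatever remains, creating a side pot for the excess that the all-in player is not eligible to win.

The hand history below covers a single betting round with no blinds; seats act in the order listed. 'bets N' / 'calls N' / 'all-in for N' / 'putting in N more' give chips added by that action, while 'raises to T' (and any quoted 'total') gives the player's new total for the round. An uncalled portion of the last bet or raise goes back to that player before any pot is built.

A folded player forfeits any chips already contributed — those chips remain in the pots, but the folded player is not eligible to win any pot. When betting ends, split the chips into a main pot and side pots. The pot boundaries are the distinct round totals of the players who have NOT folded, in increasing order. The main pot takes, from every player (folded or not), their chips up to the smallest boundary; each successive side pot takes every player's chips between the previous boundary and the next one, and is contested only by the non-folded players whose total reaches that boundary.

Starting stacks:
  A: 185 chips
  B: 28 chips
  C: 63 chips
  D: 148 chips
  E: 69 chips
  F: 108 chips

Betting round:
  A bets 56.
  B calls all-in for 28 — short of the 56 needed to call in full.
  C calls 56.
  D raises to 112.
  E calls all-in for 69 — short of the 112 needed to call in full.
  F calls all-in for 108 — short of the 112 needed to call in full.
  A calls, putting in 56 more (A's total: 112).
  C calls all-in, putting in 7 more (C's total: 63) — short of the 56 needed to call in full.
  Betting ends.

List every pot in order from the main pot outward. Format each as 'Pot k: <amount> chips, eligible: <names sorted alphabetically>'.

Contributions: A=112, B=28, C=63, D=112, E=69, F=108
Pot levels (distinct totals of non-folded players): 28, 63, 69, 108, 112
Layer 1-28: 28 each from A, B, C, D, E, F = 28*6 = 168 chips; eligible A, B, C, D, E, F
Layer 29-63: 35 each from A, C, D, E, F = 35*5 = 175 chips; eligible A, C, D, E, F
Layer 64-69: 6 each from A, D, E, F = 6*4 = 24 chips; eligible A, D, E, F
Layer 70-108: 39 each from A, D, F = 39*3 = 117 chips; eligible A, D, F
Layer 109-112: 4 each from A, D = 4*2 = 8 chips; eligible A, D

Pot 1: 168 chips, eligible: A, B, C, D, E, F
Pot 2: 175 chips, eligible: A, C, D, E, F
Pot 3: 24 chips, eligible: A, D, E, F
Pot 4: 117 chips, eligible: A, D, F
Pot 5: 8 chips, eligible: A, D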